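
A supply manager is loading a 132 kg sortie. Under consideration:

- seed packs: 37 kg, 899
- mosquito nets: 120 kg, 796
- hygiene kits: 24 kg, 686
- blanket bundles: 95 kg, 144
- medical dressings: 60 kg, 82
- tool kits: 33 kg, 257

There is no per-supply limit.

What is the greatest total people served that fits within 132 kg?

3430

Best packing: 5×hygiene kits — 120 kg, 3430 total.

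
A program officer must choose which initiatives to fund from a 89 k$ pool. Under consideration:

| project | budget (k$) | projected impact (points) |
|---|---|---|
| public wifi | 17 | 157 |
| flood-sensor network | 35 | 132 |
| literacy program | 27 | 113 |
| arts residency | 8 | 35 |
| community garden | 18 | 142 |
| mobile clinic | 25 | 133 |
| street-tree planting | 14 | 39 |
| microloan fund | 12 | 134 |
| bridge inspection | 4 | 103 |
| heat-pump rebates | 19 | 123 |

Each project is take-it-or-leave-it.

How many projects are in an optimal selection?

6

Best achievable projected impact is 704.
public wifi + arts residency + community garden + mobile clinic + microloan fund + bridge inspection hits 704 at 84 k$.
Every optimal selection uses 6 projects.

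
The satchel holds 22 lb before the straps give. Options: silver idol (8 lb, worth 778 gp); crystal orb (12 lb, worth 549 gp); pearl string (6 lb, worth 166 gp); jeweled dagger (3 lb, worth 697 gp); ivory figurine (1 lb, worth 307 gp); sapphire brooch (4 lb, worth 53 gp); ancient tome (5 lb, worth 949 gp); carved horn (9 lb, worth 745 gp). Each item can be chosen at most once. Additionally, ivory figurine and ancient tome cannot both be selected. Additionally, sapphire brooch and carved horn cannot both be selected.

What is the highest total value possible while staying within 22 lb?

2590

Silver idol + pearl string + jeweled dagger + ancient tome uses 22 of the 22 lb and totals 2590.
No other feasible combination exceeds 2590.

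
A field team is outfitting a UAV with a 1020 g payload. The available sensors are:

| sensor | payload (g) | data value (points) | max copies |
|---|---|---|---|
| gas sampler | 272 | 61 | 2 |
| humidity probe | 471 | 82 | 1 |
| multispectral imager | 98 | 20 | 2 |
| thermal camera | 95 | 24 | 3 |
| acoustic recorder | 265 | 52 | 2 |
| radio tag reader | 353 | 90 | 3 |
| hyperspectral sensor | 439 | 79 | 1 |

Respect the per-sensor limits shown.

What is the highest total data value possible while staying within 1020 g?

252

3×thermal camera + 2×radio tag reader uses 991 of the 1020 g and totals 252.
Nothing else within 1020 g beats 252.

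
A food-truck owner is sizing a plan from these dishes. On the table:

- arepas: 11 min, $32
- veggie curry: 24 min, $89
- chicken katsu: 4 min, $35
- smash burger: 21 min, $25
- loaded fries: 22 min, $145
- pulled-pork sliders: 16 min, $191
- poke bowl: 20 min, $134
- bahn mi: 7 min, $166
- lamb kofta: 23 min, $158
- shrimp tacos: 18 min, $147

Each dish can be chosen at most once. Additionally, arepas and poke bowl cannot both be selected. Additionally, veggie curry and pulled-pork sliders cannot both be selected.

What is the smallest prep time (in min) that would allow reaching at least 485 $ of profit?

41

Look for the lowest-prep combination reaching 485.
pulled-pork sliders + bahn mi + shrimp tacos: 504 profit at 41 min.
Any bundle with less than 41 min falls short of 485.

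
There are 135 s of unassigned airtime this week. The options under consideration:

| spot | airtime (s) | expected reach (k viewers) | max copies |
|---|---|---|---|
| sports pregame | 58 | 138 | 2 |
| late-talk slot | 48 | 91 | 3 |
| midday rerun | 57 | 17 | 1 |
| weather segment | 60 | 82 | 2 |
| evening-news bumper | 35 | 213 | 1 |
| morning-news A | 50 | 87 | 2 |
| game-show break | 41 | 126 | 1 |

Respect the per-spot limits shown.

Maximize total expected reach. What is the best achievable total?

477

Taking sports pregame + evening-news bumper + game-show break: 134 s used, 477 in expected reach.
No other feasible combination exceeds 477.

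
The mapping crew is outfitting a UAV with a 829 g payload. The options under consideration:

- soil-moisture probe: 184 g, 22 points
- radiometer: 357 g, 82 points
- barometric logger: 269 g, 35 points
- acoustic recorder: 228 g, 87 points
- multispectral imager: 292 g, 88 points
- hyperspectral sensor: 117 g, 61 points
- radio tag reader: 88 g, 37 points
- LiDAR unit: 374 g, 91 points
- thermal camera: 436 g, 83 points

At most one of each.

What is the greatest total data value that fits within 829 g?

Density check — hyperspectral sensor 0.52, radio tag reader 0.42, acoustic recorder 0.38 are the best per g.
The ratio heuristic lands on acoustic recorder + multispectral imager + hyperspectral sensor + radio tag reader (273) but leaves 104 g idle.
Dropping multispectral imager frees 292 g; slotting in LiDAR unit (374 g) lifts the total to 276 at 807 g.
That's the maximum — no swap from here does better than 276.

276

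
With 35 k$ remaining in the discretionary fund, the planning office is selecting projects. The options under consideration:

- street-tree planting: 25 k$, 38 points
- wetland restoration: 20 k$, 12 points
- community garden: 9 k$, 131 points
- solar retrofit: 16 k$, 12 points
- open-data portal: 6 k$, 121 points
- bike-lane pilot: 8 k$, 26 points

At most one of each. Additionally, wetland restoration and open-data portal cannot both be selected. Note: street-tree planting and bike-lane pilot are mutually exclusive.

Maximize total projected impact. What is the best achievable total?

Ranking by ratio (projected impact/k$): open-data portal 20.17, community garden 14.56, bike-lane pilot 3.25, street-tree planting 1.52.
Community garden + open-data portal + bike-lane pilot uses 23 of the 35 k$ and totals 278.
Nothing else feasible within 35 k$ beats 278.

278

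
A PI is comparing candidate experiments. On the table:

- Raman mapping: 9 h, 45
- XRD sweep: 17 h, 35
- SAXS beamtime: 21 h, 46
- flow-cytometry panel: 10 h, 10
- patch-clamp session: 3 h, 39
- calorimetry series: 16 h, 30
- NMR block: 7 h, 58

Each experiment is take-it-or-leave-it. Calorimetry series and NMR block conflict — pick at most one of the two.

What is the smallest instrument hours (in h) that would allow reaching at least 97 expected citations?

Look for the lowest-instrument combination reaching 97.
Taking patch-clamp session + NMR block gives 97 (≥ 97) for 10 h.
Below 10 h the best achievable stays under 97.

10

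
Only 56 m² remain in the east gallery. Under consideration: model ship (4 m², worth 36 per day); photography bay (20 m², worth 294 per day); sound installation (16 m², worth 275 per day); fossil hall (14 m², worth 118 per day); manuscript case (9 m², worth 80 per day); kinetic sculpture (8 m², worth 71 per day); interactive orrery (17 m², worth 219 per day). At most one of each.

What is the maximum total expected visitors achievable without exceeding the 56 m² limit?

788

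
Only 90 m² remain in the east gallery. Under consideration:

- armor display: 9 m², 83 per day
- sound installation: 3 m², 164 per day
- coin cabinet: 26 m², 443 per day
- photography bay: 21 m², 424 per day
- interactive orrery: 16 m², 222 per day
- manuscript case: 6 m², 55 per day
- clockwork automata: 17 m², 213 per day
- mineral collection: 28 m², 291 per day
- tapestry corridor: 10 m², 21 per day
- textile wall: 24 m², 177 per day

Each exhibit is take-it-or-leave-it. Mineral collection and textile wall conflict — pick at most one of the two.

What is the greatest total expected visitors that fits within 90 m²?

Ranking by ratio (expected visitors/m²): sound installation 54.67, photography bay 20.19, coin cabinet 17.04.
Taking sound installation + coin cabinet + photography bay + interactive orrery + manuscript case + clockwork automata: 89 m² used, 1521 in expected visitors.
Nothing else feasible within 90 m² beats 1521.

1521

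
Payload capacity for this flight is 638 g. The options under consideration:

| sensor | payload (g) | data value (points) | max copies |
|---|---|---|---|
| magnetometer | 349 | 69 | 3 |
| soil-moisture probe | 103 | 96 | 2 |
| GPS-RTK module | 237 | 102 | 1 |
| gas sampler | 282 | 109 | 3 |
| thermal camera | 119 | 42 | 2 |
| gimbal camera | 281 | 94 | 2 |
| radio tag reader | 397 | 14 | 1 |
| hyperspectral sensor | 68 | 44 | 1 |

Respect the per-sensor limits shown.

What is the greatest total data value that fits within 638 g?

380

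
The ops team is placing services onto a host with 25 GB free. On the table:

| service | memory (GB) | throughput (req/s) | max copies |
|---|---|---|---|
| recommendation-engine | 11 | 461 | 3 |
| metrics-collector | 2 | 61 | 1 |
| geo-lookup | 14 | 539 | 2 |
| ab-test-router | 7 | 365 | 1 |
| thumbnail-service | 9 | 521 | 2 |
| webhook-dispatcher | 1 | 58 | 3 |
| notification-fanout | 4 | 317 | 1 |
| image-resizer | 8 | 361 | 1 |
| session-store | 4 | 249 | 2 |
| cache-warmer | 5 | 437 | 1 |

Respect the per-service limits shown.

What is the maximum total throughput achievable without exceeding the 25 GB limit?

Density check — cache-warmer 87.40, notification-fanout 79.25, session-store 62.25, webhook-dispatcher 58.00 are the best per GB.
The ratio heuristic lands on metrics-collector + 3×webhook-dispatcher + notification-fanout + 2×session-store + cache-warmer (1487) but leaves 3 GB idle.
Dropping metrics-collector and session-store frees 6 GB; slotting in thumbnail-service (9 GB) lifts the total to 1698 at 25 GB.
No other feasible combination exceeds 1698.

1698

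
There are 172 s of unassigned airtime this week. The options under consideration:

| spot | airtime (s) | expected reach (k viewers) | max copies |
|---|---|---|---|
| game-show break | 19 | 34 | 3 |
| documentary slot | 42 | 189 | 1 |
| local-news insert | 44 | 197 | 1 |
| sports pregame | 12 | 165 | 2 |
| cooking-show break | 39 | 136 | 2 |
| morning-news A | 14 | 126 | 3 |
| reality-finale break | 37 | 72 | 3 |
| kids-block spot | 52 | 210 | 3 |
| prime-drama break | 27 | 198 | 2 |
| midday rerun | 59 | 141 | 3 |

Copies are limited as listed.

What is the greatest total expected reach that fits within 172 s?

1314

A density-first pass picks documentary slot + 2×sports pregame + 3×morning-news A + 2×prime-drama break — 1293 at 162 s.
The 42 s tied up in documentary slot is better spent on kids-block spot — total rises to 1314 (172 s).
That's the maximum — no swap from here does better than 1314.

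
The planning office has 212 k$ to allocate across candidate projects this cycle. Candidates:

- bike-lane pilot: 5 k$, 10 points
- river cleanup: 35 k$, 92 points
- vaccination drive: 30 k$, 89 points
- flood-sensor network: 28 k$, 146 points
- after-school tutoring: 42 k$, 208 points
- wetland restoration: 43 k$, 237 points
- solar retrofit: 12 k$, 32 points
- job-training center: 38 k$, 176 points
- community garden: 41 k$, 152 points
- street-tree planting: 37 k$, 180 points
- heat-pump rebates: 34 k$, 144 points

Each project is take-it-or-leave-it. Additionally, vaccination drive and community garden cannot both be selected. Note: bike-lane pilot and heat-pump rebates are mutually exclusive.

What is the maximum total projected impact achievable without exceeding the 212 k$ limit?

989

Bike-lane pilot + flood-sensor network + after-school tutoring + wetland restoration + solar retrofit + job-training center + street-tree planting uses 205 of the 212 k$ and totals 989.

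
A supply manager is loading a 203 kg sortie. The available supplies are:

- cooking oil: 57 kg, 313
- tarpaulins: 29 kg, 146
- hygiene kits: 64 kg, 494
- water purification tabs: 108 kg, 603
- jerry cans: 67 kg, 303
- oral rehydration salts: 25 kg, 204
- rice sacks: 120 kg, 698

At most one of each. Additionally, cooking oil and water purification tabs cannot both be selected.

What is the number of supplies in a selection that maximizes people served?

3

The maximum people served within 203 kg is 1301.
hygiene kits + water purification tabs + oral rehydration salts hits 1301 at 197 kg.
All optima have 3 supplies.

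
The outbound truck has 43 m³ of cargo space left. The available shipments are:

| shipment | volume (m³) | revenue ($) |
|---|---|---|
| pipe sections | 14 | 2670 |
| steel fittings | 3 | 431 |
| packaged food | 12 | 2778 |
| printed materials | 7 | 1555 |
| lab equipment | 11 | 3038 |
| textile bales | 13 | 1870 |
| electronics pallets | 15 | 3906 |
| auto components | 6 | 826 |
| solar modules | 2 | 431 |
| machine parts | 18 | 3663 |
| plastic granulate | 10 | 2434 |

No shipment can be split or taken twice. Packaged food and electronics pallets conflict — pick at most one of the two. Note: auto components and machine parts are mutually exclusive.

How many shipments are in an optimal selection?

4

Best achievable revenue is 10933.
For example printed materials + lab equipment + electronics pallets + plastic granulate achieves it, using 43 m³.
Any selection reaching 10933 contains exactly 4 shipments.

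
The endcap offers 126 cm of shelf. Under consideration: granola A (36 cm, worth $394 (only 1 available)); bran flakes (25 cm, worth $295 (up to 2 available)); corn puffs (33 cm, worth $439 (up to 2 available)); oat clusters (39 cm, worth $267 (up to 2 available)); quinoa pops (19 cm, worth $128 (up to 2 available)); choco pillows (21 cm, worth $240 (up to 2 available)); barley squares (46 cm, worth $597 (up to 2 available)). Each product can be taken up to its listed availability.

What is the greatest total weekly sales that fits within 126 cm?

1633

Ranking by ratio (weekly sales/cm): corn puffs 13.30, barley squares 12.98, bran flakes 11.80, choco pillows 11.43.
Taking the top-ratio products first gives 2×corn puffs + barley squares for 1475 (112 cm).
Dropping corn puffs frees 33 cm; slotting in barley squares (46 cm) lifts the total to 1633 at 125 cm.
That's the maximum — no swap from here does better than 1633.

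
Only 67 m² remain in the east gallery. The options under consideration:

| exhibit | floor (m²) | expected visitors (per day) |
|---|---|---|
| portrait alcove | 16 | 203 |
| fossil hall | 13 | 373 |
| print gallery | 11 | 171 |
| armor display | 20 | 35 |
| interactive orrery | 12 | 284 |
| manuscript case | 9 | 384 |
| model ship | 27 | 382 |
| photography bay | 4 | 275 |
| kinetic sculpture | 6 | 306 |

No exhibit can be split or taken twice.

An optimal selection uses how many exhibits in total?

6

The maximum expected visitors within 67 m² is 1825.
One optimal bundle: portrait alcove + fossil hall + interactive orrery + manuscript case + photography bay + kinetic sculpture (60 m²).
Every optimal selection uses 6 exhibits.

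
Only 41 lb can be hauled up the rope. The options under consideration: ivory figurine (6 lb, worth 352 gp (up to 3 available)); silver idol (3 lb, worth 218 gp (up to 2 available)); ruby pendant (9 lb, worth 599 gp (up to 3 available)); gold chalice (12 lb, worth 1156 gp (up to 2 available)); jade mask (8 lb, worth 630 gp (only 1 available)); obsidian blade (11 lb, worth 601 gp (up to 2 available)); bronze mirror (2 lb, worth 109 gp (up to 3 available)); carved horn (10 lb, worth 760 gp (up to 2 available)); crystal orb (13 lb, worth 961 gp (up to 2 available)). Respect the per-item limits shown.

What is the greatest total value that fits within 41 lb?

Greedy by ratio would take 2×silver idol + 2×gold chalice + jade mask + bronze mirror: 40 lb used, total 3487.
Dropping 2×silver idol and bronze mirror frees 8 lb; slotting in ruby pendant (9 lb) lifts the total to 3541 at 41 lb.
Every other selection either busts 41 lb or exceeds an availability limit or fails to beat 3541.

3541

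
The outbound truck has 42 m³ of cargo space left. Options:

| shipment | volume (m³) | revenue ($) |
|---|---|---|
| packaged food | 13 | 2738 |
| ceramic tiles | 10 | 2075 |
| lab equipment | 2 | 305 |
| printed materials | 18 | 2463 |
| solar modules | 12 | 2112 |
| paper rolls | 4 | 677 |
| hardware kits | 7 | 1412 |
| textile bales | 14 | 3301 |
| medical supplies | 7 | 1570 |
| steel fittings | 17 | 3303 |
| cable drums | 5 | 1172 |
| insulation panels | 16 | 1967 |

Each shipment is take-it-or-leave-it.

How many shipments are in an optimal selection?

4

Optimal total is 9286.
packaged food + ceramic tiles + textile bales + cable drums hits 9286 at 42 m³.
Every optimal selection uses 4 shipments.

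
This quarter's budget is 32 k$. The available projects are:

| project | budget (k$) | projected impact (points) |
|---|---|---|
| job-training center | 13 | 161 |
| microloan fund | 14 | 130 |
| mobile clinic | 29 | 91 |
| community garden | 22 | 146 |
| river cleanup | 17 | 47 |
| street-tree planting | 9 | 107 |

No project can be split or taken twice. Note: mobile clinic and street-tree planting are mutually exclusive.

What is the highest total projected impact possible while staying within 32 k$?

A density-first pass picks job-training center + street-tree planting — 268 at 22 k$.
The 9 k$ tied up in street-tree planting is better spent on microloan fund — total rises to 291 (27 k$).

291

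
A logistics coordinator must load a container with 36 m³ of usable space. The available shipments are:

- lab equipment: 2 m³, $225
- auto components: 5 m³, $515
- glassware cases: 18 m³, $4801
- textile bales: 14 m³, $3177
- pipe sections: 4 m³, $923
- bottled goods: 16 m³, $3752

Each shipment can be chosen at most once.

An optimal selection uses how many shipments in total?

3

Best achievable revenue is 8901.
One optimal bundle: glassware cases + textile bales + pipe sections (36 m³).
All optima have 3 shipments.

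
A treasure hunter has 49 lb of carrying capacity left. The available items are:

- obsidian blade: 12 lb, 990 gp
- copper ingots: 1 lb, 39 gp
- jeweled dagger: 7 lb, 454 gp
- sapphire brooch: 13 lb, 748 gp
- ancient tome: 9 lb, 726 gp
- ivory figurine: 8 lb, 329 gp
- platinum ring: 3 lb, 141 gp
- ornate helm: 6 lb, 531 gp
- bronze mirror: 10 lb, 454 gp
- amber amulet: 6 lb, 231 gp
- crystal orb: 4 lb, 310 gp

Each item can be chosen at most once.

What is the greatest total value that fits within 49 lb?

3504

Density check — ornate helm 88.50, obsidian blade 82.50, ancient tome 80.67 are the best per lb.
Taking the top-ratio items first gives obsidian blade + jeweled dagger + ancient tome + ivory figurine + platinum ring + ornate helm + crystal orb for 3481 (49 lb).
Dropping ivory figurine and platinum ring frees 11 lb; slotting in copper ingots + bronze mirror (11 lb) lifts the total to 3504 at 49 lb.
Runner-up obsidian blade + copper ingots + jeweled dagger + sapphire brooch + ancient tome + ornate helm tops out at 3488.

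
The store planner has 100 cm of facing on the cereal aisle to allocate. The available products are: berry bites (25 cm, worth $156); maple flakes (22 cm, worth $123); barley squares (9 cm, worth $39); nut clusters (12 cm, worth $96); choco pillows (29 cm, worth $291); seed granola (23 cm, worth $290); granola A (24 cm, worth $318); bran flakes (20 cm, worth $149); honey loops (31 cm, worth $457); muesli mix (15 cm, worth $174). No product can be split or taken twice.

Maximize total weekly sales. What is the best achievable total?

Filling by ratio: seed granola + granola A + honey loops + muesli mix for 1239, with 7 cm left unused.
Replace seed granola with choco pillows: the trade gains 1 net, giving 1240 at 99 cm.
The closest alternative, seed granola + granola A + honey loops + muesli mix, reaches only 1239.

1240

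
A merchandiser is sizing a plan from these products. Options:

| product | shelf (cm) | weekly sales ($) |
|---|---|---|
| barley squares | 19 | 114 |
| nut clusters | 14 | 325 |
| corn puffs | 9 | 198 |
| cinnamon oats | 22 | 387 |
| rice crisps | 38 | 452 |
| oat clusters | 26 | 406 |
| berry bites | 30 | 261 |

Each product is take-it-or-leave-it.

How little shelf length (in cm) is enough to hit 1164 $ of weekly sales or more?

Need the lightest bundle worth ≥ 1164.
nut clusters + corn puffs + cinnamon oats + oat clusters: 1316 weekly sales at 71 cm.
Any bundle with less than 71 cm falls short of 1164.

71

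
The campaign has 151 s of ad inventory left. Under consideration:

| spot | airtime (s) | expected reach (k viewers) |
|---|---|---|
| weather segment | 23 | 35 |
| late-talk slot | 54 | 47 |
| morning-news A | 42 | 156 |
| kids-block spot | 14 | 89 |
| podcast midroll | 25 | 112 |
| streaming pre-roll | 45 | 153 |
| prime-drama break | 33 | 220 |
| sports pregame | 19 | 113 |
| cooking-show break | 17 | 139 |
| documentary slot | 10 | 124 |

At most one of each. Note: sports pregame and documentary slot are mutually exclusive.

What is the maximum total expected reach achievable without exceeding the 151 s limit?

840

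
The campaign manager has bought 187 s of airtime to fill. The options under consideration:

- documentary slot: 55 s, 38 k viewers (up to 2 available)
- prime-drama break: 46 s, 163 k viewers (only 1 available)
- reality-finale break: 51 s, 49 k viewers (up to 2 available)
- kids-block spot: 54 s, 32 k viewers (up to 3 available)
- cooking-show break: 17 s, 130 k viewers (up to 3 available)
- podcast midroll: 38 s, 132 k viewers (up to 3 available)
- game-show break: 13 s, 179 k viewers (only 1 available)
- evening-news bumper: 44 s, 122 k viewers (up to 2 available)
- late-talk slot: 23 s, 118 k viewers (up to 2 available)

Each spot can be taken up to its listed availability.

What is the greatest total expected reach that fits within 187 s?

1069

Greedy by ratio would take prime-drama break + 3×cooking-show break + game-show break + 2×late-talk slot: 156 s used, total 968.
The 46 s tied up in prime-drama break is better spent on 2×podcast midroll — total rises to 1069 (186 s).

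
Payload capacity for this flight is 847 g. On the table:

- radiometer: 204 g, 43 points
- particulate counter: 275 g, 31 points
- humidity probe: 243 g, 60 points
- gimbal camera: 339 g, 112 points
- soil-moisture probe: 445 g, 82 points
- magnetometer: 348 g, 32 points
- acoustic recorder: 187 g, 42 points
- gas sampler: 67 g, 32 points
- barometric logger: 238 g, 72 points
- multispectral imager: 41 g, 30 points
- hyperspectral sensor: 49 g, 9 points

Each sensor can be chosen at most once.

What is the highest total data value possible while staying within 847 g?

259

By data value per g: multispectral imager 0.73, gas sampler 0.48, gimbal camera 0.33, barometric logger 0.30 lead.
Taking the top-ratio sensors first gives gimbal camera + gas sampler + barometric logger + multispectral imager + hyperspectral sensor for 255 (734 g).
The 287 g tied up in barometric logger and hyperspectral sensor is better spent on radiometer + acoustic recorder — total rises to 259 (838 g).
An exhaustive check of the 2048 subsets confirms 259.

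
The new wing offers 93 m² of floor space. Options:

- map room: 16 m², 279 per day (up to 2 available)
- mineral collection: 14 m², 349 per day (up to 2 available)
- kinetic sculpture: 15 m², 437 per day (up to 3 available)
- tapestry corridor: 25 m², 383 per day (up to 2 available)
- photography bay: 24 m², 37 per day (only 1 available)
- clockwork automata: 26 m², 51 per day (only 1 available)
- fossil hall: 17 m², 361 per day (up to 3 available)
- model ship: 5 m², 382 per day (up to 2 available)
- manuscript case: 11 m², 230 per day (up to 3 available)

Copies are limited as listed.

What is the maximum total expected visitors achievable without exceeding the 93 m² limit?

2884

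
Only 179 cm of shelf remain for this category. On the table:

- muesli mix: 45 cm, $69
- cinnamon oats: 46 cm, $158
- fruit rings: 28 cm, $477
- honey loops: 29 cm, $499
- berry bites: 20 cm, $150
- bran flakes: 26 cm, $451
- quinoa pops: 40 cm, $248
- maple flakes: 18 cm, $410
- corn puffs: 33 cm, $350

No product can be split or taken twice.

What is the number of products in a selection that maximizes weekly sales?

Optimal total is 2435.
For example fruit rings + honey loops + bran flakes + quinoa pops + maple flakes + corn puffs achieves it, using 174 cm.
Any selection reaching 2435 contains exactly 6 products.

6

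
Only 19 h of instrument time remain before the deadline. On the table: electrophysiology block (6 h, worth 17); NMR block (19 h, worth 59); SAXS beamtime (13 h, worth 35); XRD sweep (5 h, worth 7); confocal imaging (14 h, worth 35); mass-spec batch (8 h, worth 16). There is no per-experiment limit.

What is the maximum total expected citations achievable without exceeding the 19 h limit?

The ratio ordering already packs tightly: NMR block, 19 h, 59.
Every other selection either busts 19 h or fails to beat 59.

59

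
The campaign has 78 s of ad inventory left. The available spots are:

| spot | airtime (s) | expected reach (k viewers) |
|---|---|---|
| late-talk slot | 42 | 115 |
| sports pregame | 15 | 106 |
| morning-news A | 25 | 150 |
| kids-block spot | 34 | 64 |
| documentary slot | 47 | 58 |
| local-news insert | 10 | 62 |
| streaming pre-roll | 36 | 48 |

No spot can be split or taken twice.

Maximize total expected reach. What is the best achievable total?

327

Taking the top-ratio spots first gives sports pregame + morning-news A + local-news insert for 318 (50 s).
The 15 s tied up in sports pregame is better spent on late-talk slot — total rises to 327 (77 s).
Every other selection either busts 78 s or fails to beat 327.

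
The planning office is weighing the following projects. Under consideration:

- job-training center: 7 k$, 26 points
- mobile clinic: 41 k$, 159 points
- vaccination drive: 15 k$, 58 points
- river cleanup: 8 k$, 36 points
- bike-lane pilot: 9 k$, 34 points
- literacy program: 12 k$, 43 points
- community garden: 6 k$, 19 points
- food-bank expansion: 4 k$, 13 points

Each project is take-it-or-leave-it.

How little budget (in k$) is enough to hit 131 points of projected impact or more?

34

Look for the lowest-budget combination reaching 131.
job-training center + vaccination drive + river cleanup + food-bank expansion: 133 projected impact at 34 k$.
Below 34 k$ the best achievable stays under 131.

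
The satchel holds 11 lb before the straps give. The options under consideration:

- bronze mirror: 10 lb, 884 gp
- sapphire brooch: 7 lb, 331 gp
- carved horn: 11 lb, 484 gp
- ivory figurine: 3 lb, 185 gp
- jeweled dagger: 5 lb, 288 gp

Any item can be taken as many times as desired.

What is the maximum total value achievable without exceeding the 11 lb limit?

By value per lb: bronze mirror 88.40, ivory figurine 61.67, jeweled dagger 57.60, sapphire brooch 47.29 lead.
Taking bronze mirror: 10 lb used, 884 in value.
That's the maximum — no swap from here does better than 884.

884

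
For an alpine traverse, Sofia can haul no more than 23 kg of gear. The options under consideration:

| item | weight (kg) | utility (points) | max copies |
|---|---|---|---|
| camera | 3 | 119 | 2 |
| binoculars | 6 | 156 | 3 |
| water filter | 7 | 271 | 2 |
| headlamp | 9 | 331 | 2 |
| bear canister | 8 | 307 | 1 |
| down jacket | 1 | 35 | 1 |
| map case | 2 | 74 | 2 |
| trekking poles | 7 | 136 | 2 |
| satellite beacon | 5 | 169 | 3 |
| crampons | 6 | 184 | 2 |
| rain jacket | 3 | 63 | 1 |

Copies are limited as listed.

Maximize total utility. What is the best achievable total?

Taking the top-ratio items first gives 2×camera + 2×water filter + down jacket + map case for 889 (23 kg).
The 8 kg tied up in water filter and down jacket is better spent on bear canister — total rises to 890 (23 kg).
That's the maximum — no swap from here does better than 890.

890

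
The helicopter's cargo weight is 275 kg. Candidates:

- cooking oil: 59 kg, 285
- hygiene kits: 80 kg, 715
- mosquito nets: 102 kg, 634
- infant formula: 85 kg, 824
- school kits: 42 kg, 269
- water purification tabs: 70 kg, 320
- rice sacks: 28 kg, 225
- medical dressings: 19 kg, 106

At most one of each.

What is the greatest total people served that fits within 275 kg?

2173

By people served per kg: infant formula 9.69, hygiene kits 8.94, rice sacks 8.04, school kits 6.40 lead.
Greedy by ratio would take hygiene kits + infant formula + school kits + rice sacks + medical dressings: 254 kg used, total 2139.
The 89 kg tied up in school kits and rice sacks and medical dressings is better spent on mosquito nets — total rises to 2173 (267 kg).
That's the maximum — no swap from here does better than 2173.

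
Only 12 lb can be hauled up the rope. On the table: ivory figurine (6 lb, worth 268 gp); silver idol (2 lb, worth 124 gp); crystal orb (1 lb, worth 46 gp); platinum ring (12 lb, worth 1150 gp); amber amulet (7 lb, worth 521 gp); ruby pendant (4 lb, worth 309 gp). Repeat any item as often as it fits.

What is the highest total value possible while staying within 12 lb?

1150

Taking platinum ring: 12 lb used, 1150 in value.
That's the maximum — no swap from here does better than 1150.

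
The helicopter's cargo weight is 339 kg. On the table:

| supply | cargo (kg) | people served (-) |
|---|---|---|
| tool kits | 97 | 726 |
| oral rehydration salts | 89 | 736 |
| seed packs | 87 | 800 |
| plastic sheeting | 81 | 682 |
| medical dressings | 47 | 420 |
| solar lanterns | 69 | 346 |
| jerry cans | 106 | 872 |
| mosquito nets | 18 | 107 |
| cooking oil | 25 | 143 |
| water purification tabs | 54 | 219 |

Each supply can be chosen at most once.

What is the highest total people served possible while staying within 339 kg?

2881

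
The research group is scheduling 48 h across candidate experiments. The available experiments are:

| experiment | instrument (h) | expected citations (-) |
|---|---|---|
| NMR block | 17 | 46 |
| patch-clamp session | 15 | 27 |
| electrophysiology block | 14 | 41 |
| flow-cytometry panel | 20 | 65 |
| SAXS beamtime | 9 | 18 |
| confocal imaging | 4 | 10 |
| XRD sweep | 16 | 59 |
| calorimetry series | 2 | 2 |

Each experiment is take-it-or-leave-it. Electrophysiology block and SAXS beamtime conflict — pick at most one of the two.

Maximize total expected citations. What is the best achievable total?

146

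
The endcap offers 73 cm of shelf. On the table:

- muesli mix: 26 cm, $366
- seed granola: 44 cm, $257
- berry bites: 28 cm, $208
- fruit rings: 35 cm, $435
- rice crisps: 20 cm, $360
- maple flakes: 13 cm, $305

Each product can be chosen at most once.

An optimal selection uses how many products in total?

3

The maximum weekly sales within 73 cm is 1100.
One optimal bundle: fruit rings + rice crisps + maple flakes (68 cm).
Any selection reaching 1100 contains exactly 3 products.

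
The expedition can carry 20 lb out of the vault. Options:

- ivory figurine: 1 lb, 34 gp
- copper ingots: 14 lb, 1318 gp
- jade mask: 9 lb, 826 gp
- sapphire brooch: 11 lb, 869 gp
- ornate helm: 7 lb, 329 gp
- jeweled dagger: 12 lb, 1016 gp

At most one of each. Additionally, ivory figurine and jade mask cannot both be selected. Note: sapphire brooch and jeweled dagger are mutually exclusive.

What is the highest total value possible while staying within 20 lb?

A density-first pass picks ivory figurine + copper ingots — 1352 at 15 lb.
Dropping ivory figurine and copper ingots frees 15 lb; slotting in jade mask + sapphire brooch (20 lb) lifts the total to 1695 at 20 lb.
The closest alternative, ivory figurine + ornate helm + jeweled dagger, reaches only 1379.

1695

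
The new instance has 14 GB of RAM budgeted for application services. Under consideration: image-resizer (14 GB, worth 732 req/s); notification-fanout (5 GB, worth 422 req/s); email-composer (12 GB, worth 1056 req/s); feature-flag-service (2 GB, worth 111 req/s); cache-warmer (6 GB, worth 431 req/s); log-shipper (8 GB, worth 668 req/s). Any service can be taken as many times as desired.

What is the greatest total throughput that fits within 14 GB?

1167

Ranking by ratio (throughput/GB): email-composer 88.00, notification-fanout 84.40, log-shipper 83.50, cache-warmer 71.83.
Taking email-composer + feature-flag-service: 14 GB used, 1167 in throughput.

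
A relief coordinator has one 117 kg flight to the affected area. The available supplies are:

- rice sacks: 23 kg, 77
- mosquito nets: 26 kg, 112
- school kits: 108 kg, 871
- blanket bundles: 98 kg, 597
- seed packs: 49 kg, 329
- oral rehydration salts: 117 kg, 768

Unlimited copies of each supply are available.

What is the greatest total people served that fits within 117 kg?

Ranking by ratio (people served/kg): school kits 8.06, seed packs 6.71, oral rehydration salts 6.56.
The ratio ordering already packs tightly: school kits, 108 kg, 871.
That's the maximum — no swap from here does better than 871.

871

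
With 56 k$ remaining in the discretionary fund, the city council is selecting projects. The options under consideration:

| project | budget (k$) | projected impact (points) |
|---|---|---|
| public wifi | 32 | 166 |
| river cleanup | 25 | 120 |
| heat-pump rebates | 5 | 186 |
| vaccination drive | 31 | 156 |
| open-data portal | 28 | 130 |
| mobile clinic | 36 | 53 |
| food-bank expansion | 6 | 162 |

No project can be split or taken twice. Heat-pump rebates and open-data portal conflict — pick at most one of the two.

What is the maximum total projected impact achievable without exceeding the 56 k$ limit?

514

Public wifi + heat-pump rebates + food-bank expansion uses 43 of the 56 k$ and totals 514.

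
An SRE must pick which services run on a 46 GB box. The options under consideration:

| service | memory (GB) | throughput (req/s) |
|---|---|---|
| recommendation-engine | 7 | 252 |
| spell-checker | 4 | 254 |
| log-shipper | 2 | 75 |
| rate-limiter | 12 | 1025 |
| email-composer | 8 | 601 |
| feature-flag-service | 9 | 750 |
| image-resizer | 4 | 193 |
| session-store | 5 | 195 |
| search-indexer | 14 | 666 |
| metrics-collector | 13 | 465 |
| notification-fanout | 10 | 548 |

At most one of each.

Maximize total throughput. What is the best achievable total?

Spell-checker + log-shipper + rate-limiter + email-composer + feature-flag-service + notification-fanout uses 45 of the 46 GB and totals 3253.
Nothing else within 46 GB beats 3253.

3253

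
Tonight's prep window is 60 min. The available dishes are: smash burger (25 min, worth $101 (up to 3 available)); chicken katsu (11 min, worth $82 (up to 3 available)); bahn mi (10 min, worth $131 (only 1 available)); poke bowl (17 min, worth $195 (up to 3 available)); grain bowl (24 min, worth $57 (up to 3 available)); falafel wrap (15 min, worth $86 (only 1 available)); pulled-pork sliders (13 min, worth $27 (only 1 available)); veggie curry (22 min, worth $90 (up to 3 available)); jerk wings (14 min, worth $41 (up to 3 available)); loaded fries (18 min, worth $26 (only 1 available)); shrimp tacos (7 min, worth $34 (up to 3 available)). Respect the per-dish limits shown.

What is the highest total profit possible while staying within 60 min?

619

A density-first pass picks chicken katsu + bahn mi + 2×poke bowl — 603 at 55 min.
Replace chicken katsu and bahn mi with poke bowl + shrimp tacos: the trade gains 16 net, giving 619 at 58 min.
Every other selection either busts 60 min or exceeds an availability limit or fails to beat 619.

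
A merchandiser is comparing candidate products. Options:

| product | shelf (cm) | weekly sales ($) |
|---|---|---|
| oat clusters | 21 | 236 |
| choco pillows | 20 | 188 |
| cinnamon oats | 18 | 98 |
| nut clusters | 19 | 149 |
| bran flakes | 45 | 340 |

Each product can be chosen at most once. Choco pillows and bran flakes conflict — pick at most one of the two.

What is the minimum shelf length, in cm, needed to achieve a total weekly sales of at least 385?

Minimise cm subject to total weekly sales ≥ 385.
oat clusters + nut clusters reaches 385 using 40 cm.
Below 40 cm the best achievable stays under 385.

40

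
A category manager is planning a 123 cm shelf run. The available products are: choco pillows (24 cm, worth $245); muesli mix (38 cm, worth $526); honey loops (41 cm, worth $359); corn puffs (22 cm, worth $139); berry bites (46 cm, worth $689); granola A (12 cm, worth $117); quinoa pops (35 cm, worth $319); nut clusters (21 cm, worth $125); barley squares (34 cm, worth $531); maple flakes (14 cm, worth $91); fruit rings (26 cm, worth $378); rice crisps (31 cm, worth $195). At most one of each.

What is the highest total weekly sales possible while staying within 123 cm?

Ranking by ratio (weekly sales/cm): barley squares 15.62, berry bites 14.98, fruit rings 14.54.
A density-first pass picks berry bites + granola A + barley squares + fruit rings — 1715 at 118 cm.
The 38 cm tied up in granola A and fruit rings is better spent on muesli mix — total rises to 1746 (118 cm).
That's the maximum — no swap from here does better than 1746.

1746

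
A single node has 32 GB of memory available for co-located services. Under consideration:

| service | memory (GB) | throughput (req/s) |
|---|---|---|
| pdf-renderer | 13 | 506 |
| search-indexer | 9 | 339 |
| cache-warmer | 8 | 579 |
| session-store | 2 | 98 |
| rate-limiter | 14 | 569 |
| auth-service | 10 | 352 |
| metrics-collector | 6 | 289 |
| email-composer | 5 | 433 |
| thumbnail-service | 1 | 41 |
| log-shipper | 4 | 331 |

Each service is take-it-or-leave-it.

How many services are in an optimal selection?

5

Optimal total is 1971.
One optimal bundle: search-indexer + cache-warmer + metrics-collector + email-composer + log-shipper (32 GB).
All optima have 5 services.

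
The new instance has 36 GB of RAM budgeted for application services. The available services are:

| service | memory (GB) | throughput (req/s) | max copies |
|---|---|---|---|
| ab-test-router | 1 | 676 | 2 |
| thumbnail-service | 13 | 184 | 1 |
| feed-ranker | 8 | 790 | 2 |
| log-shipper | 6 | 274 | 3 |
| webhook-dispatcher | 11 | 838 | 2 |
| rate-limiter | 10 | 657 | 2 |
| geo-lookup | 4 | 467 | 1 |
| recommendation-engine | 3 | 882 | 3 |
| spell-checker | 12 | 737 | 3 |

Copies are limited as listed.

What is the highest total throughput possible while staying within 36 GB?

6093

Density check — ab-test-router 676.00, recommendation-engine 294.00, geo-lookup 116.75, feed-ranker 98.75 are the best per GB.
The ratio heuristic lands on 2×ab-test-router + 2×feed-ranker + geo-lookup + 3×recommendation-engine (6045) but leaves 5 GB idle.
Dropping feed-ranker frees 8 GB; slotting in webhook-dispatcher (11 GB) lifts the total to 6093 at 34 GB.
The spare 2 GB is too small for any remaining service, and no exchange beats 6093.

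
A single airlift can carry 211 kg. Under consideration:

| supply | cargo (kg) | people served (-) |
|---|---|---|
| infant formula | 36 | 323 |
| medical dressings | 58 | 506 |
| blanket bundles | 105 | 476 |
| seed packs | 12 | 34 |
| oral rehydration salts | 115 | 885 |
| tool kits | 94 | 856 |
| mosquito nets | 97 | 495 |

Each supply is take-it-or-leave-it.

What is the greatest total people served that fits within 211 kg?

1741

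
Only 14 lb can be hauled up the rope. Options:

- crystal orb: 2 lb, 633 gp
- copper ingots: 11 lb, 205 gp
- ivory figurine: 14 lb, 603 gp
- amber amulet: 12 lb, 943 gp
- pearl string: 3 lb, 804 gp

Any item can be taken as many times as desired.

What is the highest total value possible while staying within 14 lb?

4431

7×crystal orb uses 14 of the 14 lb and totals 4431.
No other feasible combination exceeds 4431.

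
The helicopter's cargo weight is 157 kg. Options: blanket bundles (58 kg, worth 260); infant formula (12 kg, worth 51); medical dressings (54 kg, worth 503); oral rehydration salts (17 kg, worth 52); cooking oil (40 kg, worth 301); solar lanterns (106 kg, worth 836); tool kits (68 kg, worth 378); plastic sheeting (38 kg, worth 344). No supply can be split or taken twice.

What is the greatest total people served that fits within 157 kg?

1231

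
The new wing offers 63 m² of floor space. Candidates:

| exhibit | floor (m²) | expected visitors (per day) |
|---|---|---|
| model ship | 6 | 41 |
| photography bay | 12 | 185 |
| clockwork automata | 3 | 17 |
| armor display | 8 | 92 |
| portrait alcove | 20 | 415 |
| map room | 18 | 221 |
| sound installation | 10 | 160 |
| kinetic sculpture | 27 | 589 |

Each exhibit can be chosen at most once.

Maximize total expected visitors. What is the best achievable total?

1206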